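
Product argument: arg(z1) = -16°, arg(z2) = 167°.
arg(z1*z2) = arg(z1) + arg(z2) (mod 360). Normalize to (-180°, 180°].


arg(z1*z2) = -16° + 167° = 151°
Normalized to (-180°, 180°]: 151°

151°


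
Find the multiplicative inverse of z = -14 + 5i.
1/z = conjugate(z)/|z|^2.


|z|^2 = 196+25 = 221
1/z = (-14 - 5i)/221

1/z = -0.0633 - 0.0226i


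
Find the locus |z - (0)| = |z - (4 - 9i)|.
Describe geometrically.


Equal distances means the locus is the perpendicular bisector of z1 and z2.
Midpoint = ((0+4)/2, (0+(-9))/2) = (2.0000, -4.5000)

Perpendicular bisector through (2.0000, -4.5000)


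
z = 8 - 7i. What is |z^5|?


|z| = sqrt(64+49) = sqrt(113) = 10.6301
|z^5| = |z|^5 = (sqrt(113))^5 = 113^2 * sqrt(113) = 12769*sqrt(113)

|z^5| = 12769*sqrt(113) ≈ 135736.3319


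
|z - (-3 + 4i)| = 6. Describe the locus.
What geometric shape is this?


|z - z0| = r is a circle with center z0 and radius r.
Center = (-3, 4), radius = 6

Circle with center (-3, 4) and radius 6


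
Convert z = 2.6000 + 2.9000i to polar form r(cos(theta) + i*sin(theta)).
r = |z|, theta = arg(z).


r = sqrt(6.76+8.41) = sqrt(15.17) = 3.8949
theta = atan2(2.9, 2.6) = 48.1221 degrees

r = 3.8949, theta = 48.1221 degrees


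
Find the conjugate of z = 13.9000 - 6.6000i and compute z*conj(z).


z_bar = 13.9000 + 6.6000i
z*z_bar = 13.9^2 + (-6.6)^2 = 193.21 + 43.56 = 236.77

z_bar = 13.9000 + 6.6000i, z*z_bar = 236.77


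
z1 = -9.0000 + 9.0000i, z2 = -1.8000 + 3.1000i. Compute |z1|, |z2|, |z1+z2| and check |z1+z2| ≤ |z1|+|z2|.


|z1| = sqrt((-9)^2 + 9^2) = sqrt(162) = 12.7279
|z2| = sqrt((-1.8)^2 + 3.1^2) = sqrt(12.85) = 3.5847
z1+z2 = -10.8000 + 12.1000i
|z1+z2| = sqrt(263.05) = 16.2188
|z1|+|z2| = 12.7279 + 3.5847 = 16.3126

|z1+z2| = 16.2188 ≤ |z1|+|z2| = 16.3126 (verified)


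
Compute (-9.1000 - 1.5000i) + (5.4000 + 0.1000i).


Real: -9.1 + 5.4 = -3.7
Imag: -1.5 + 0.1 = -1.4

-3.7000 - 1.4000i


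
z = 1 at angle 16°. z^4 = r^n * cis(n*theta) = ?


r^4 = 1^4 = 1
n*theta = 4*16° = 64° = 64° (mod 360)
a = 1*cos(64°) = 0.4384
b = 1*sin(64°) = 0.8988

1 cis(64°) = 0.4384 + 0.8988i


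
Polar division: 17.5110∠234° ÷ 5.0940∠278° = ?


r = 17.5110 / 5.0940 = 3.4376
theta = 234° - 278° = -44° = 316° (mod 360)

3.4376 cis(316°)


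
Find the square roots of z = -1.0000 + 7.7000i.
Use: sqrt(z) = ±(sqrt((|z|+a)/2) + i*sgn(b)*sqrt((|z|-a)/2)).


|z| = sqrt(1+59.29) = 7.7647
sqrt((|z|+a)/2) = sqrt((7.7647+(-1))/2) = sqrt(3.3823) = 1.8391
sqrt((|z|-a)/2) = sqrt((7.7647-(-1))/2) = sqrt(4.3823) = 2.0934

±(1.8391 + 2.0934i) i.e. 1.8391 + 2.0934i and -1.8391 - 2.0934i


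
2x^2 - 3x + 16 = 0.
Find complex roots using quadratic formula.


disc = (-3)^2 - 4*2*16 = 9 - 128 = -119
sqrt(|disc|) = sqrt(119) = 10.9087
Real part = 3/(2*2) = 0.7500
Imag part = 10.9087/(2*2) = 2.7272

0.7500 ± 2.7272i


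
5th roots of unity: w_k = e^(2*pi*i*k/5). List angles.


The 5th roots of unity are cis(360k/5°) for k=0..4
Angle step = 360/5 = 72°
Primitive root: cis(72°)
Primitive root = 0.3090 + 0.9511i

5 roots at angles: 0°, 72°, 144°, 216°, 288°


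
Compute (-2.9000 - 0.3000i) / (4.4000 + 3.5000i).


Conjugate of z2 = 4.4000 - 3.5000i
Numerator: (-2.9000 - 0.3000i)(4.4000 - 3.5000i) = -13.8100 + 8.8300i
Denominator: 4.4^2 + 3.5^2 = 31.61
Result = (-13.8100 + 8.8300i)/31.61

-0.4369 + 0.2793i


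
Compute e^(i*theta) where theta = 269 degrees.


cos(269°) = -0.0175
sin(269°) = -0.9998

e^(i*269°) = -0.0175 - 0.9998i


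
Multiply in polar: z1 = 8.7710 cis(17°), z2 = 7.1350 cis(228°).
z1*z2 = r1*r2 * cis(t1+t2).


r = 8.7710 * 7.1350 = 62.5811
theta = 17° + 228° = 245° = 245° (mod 360)

62.5811 cis(245°)


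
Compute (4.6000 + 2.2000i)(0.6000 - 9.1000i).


Real = 4.6*0.6 - 2.2*(-9.1) = 2.76 - (-20.02) = 22.78
Imag = 4.6*(-9.1) + 0.6*2.2 = -41.86 + 1.32 = -40.54

22.7800 - 40.5400i


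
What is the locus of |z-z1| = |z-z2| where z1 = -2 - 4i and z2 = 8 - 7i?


Equal distances means the locus is the perpendicular bisector of z1 and z2.
Midpoint = ((-2+8)/2, (-4+(-7))/2) = (3.0000, -5.5000)

Perpendicular bisector through (3.0000, -5.5000)


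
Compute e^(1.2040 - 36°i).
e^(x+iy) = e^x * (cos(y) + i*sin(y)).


e^1.2040 = 3.3334
cos(-36°) = 0.80902
sin(-36°) = -0.58779
Real = 3.3334*0.80902 = 2.6968
Imag = 3.3334*(-0.58779) = -1.9593

2.6968 - 1.9593i


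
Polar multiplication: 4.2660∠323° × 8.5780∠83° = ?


r = 4.2660 * 8.5780 = 36.5937
theta = 323° + 83° = 406° = 46° (mod 360)

36.5937 cis(46°)


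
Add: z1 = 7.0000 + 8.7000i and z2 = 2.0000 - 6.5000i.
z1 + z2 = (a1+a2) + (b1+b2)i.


Real: 7 + 2 = 9
Imag: 8.7 - 6.5 = 2.2

9.0000 + 2.2000i


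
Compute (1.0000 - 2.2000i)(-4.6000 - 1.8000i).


Real = 1*(-4.6) - (-2.2)*(-1.8) = -4.6 - 3.96 = -8.56
Imag = 1*(-1.8) - (4.6)*(-2.2) = -1.8 + 10.12 = 8.32

-8.5600 + 8.3200i


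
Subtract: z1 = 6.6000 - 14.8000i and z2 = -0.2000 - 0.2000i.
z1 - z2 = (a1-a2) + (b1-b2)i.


Real: 6.6 + 0.2 = 6.8
Imag: -14.8 + 0.2 = -14.6

6.8000 - 14.6000i


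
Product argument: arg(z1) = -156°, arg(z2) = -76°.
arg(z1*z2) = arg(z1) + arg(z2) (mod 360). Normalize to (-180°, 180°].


arg(z1*z2) = -156° - 76° = -232°
Normalized to (-180°, 180°]: 128°

128°


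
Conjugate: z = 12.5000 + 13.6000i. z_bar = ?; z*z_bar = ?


z_bar = 12.5000 - 13.6000i
z*z_bar = 12.5^2 + 13.6^2 = 156.25 + 184.96 = 341.21

z_bar = 12.5000 - 13.6000i, z*z_bar = 341.21


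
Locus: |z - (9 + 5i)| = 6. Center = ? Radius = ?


|z - z0| = r is a circle with center z0 and radius r.
Center = (9, 5), radius = 6

Circle with center (9, 5) and radius 6


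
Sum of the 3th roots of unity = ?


The sum of all 3th roots of unity is 0.
Geometric series: (1 - w^3)/(1 - w) = (1-1)/(1-w) = 0 since w^3 = 1, w ≠ 1.
Alternatively: coefficient of z^2 in z^3 - 1 is 0.

0


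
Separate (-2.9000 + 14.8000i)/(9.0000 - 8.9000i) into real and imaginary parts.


Multiply by conjugate: (-2.9000 + 14.8000i)(9.0000 + 8.9000i) / (9^2 + (-8.9)^2)
Numerator real = -2.9*9 + 14.8*(-8.9) = -157.82
Numerator imag = 14.8*9 - (-2.9)*(-8.9) = 107.39
Denominator = 160.21
Re(z) = -157.82/160.21 = -0.9851
Im(z) = 107.39/160.21 = 0.6703

Re(z) = -0.9851, Im(z) = 0.6703


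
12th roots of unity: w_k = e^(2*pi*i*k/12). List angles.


The 12th roots of unity are cis(360k/12°) for k=0..11
Angle step = 360/12 = 30°
Primitive root: cis(30°)
Primitive root = 0.8660 + 0.5000i

12 roots at angles: 0°, 30°, 60°, 90°, 120°, 150°, 180°, 210°, 240°, 270°, 300°, 330°


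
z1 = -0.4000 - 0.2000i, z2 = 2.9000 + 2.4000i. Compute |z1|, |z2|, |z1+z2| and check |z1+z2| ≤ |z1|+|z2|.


|z1| = sqrt((-0.4)^2 + (-0.2)^2) = sqrt(0.2) = 0.4472
|z2| = sqrt(2.9^2 + 2.4^2) = sqrt(14.17) = 3.7643
z1+z2 = 2.5000 + 2.2000i
|z1+z2| = sqrt(11.09) = 3.3302
|z1|+|z2| = 0.4472 + 3.7643 = 4.2115

|z1+z2| = 3.3302 ≤ |z1|+|z2| = 4.2115 (verified)


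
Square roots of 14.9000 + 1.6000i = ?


|z| = sqrt(222.01+2.56) = 14.9857
sqrt((|z|+a)/2) = sqrt((14.9857+14.9)/2) = sqrt(14.9428) = 3.8656
sqrt((|z|-a)/2) = sqrt((14.9857-14.9)/2) = sqrt(0.0428) = 0.2070

±(3.8656 + 0.2070i) i.e. 3.8656 + 0.2070i and -3.8656 - 0.2070i


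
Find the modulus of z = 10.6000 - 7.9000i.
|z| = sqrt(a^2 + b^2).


|z| = sqrt(10.6^2 + (-7.9)^2) = sqrt(112.36 + 62.41) = sqrt(174.77) = 13.2201

|z| = 13.2201


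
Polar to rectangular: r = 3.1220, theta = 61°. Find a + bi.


a = 3.1220*cos(61°) = 3.1220*0.48481 = 1.5136
b = 3.1220*sin(61°) = 3.1220*0.87462 = 2.7306

1.5136 + 2.7306i


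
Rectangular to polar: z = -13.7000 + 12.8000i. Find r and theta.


r = sqrt(187.69+163.84) = sqrt(351.53) = 18.7491
theta = atan2(12.8, -13.7) = 136.9451 degrees

r = 18.7491, theta = 136.9451 degrees


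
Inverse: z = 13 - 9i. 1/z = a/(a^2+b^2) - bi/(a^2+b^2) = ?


|z|^2 = 169+81 = 250
1/z = (13 + 9i)/250

1/z = 0.0520 + 0.0360i


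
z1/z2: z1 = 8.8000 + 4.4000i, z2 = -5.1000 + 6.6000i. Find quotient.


Conjugate of z2 = -5.1000 - 6.6000i
Numerator: (8.8000 + 4.4000i)(-5.1000 - 6.6000i) = -15.8400 - 80.5200i
Denominator: (-5.1)^2 + 6.6^2 = 69.57
Result = (-15.8400 - 80.5200i)/69.57

-0.2277 - 1.1574i


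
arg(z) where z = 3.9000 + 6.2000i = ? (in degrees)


Re = 3.9, Im = 6.2
arg = atan2(6.2, 3.9) = 57.8288 degrees

arg(z) = 57.8288 degrees


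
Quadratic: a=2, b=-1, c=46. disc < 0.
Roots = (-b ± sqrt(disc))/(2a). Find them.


disc = (-1)^2 - 4*2*46 = 1 - 368 = -367
sqrt(|disc|) = sqrt(367) = 19.1572
Real part = 1/(2*2) = 0.2500
Imag part = 19.1572/(2*2) = 4.7893

0.2500 ± 4.7893i


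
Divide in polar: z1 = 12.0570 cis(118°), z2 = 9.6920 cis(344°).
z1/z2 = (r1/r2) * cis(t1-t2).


r = 12.0570 / 9.6920 = 1.2440
theta = 118° - 344° = -226° = 134° (mod 360)

1.2440 cis(134°)


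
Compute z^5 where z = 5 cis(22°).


r^5 = 5^5 = 3125
n*theta = 5*22° = 110° = 110° (mod 360)
a = 3125*cos(110°) = -1068.8129
b = 3125*sin(110°) = 2936.5394

3125 cis(110°) = -1068.8129 + 2936.5394i


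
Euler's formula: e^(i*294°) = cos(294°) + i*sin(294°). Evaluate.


cos(294°) = 0.4067
sin(294°) = -0.9135

e^(i*294°) = 0.4067 - 0.9135i


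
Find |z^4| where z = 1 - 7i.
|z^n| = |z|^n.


|z| = sqrt(1+49) = sqrt(50) = 7.0711
|z^4| = |z|^4 = (sqrt(50))^4 = 50^2 = 2500

|z^4| = 2500


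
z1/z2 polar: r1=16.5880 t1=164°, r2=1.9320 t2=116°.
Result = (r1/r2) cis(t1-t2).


r = 16.5880 / 1.9320 = 8.5859
theta = 164° - 116° = 48° = 48° (mod 360)

8.5859 cis(48°)


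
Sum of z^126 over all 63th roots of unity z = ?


The roots are w_k = w^k with w = e^(2*pi*i/63), and (w^k)^126 = (w^126)^k.
So S = 1 + u + u^2 + ... + u^(62) with u = w^126.
126 = 2*63 + 0, so 126 is a multiple of 63 and u = (w^63)^2 = 1.
Every one of the 63 terms equals 1: S = 63

S = 63


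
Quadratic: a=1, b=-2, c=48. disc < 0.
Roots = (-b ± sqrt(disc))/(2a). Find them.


disc = (-2)^2 - 4*1*48 = 4 - 192 = -188
sqrt(|disc|) = sqrt(188) = 13.7113
Real part = 2/(2*1) = 1.0000
Imag part = 13.7113/(2*1) = 6.8557

1.0000 ± 6.8557i


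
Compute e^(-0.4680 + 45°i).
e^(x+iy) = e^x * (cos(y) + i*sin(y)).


e^-0.4680 = 0.62625
cos(45°) = 0.7071
sin(45°) = 0.7071
Real = 0.62625*0.7071 = 0.4428
Imag = 0.62625*0.7071 = 0.4428

0.4428 + 0.4428i


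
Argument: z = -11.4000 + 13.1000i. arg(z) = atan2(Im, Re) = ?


Re = -11.4, Im = 13.1
arg = atan2(13.1, -11.4) = 131.0307 degrees

arg(z) = 131.0307 degrees


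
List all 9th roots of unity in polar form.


The 9th roots of unity are cis(360k/9°) for k=0..8
Angle step = 360/9 = 40°
Primitive root: cis(40°)
Primitive root = 0.7660 + 0.6428i

9 roots at angles: 0°, 40°, 80°, 120°, 160°, 200°, 240°, 280°, 320°


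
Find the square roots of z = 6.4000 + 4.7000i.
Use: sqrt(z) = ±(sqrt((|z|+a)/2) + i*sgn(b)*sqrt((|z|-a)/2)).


|z| = sqrt(40.96+22.09) = 7.9404
sqrt((|z|+a)/2) = sqrt((7.9404+6.4)/2) = sqrt(7.1702) = 2.6777
sqrt((|z|-a)/2) = sqrt((7.9404-6.4)/2) = sqrt(0.7702) = 0.8776

±(2.6777 + 0.8776i) i.e. 2.6777 + 0.8776i and -2.6777 - 0.8776i


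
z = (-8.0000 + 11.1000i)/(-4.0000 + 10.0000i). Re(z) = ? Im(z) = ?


Multiply by conjugate: (-8.0000 + 11.1000i)(-4.0000 - 10.0000i) / ((-4)^2 + 10^2)
Numerator real = -8*(-4) + 11.1*10 = 143
Numerator imag = 11.1*(-4) - (-8)*10 = 35.6
Denominator = 116
Re(z) = 143/116 = 1.2328
Im(z) = 35.6/116 = 0.3069

Re(z) = 1.2328, Im(z) = 0.3069


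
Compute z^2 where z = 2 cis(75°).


r^2 = 2^2 = 4
n*theta = 2*75° = 150° = 150° (mod 360)
a = 4*cos(150°) = -3.4641
b = 4*sin(150°) = 2.0000

4 cis(150°) = -3.4641 + 2.0000i


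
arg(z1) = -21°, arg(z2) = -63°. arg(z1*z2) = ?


arg(z1*z2) = -21° - 63° = -84°
Normalized to (-180°, 180°]: -84°

-84°


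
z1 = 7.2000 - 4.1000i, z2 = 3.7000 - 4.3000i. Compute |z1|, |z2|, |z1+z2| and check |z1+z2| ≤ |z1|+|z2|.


|z1| = sqrt(7.2^2 + (-4.1)^2) = sqrt(68.65) = 8.2855
|z2| = sqrt(3.7^2 + (-4.3)^2) = sqrt(32.18) = 5.6727
z1+z2 = 10.9000 - 8.4000i
|z1+z2| = sqrt(189.37) = 13.7612
|z1|+|z2| = 8.2855 + 5.6727 = 13.9582

|z1+z2| = 13.7612 ≤ |z1|+|z2| = 13.9582 (verified)


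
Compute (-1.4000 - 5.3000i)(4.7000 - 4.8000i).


Real = -1.4*4.7 - (-5.3)*(-4.8) = -6.58 - 25.44 = -32.02
Imag = -1.4*(-4.8) + 4.7*(-5.3) = 6.72 - (24.91) = -18.19

-32.0200 - 18.1900i


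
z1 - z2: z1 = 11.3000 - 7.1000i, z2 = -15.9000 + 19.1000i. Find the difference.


Real: 11.3 + 15.9 = 27.2
Imag: -7.1 - 19.1 = -26.2

27.2000 - 26.2000i


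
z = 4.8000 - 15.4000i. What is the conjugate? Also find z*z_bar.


z_bar = 4.8000 + 15.4000i
z*z_bar = 4.8^2 + (-15.4)^2 = 23.04 + 237.16 = 260.2

z_bar = 4.8000 + 15.4000i, z*z_bar = 260.2


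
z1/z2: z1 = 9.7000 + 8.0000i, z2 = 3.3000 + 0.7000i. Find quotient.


Conjugate of z2 = 3.3000 - 0.7000i
Numerator: (9.7000 + 8.0000i)(3.3000 - 0.7000i) = 37.6100 + 19.6100i
Denominator: 3.3^2 + 0.7^2 = 11.38
Result = (37.6100 + 19.6100i)/11.38

3.3049 + 1.7232i


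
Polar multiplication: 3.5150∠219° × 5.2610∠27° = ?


r = 3.5150 * 5.2610 = 18.4924
theta = 219° + 27° = 246° = 246° (mod 360)

18.4924 cis(246°)


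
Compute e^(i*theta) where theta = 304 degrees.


cos(304°) = 0.5592
sin(304°) = -0.8290

e^(i*304°) = 0.5592 - 0.8290i


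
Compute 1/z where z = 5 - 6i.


|z|^2 = 25+36 = 61
1/z = (5 + 6i)/61

1/z = 0.0820 + 0.0984i


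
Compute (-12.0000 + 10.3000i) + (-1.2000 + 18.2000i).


Real: -12 - 1.2 = -13.2
Imag: 10.3 + 18.2 = 28.5

-13.2000 + 28.5000i


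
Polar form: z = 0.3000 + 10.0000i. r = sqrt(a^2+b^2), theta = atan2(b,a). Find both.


r = sqrt(0.09+100) = sqrt(100.09) = 10.0045
theta = atan2(10, 0.3) = 88.2816 degrees

r = 10.0045, theta = 88.2816 degrees


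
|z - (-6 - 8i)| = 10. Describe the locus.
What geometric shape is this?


|z - z0| = r is a circle with center z0 and radius r.
Center = (-6, -8), radius = 10

Circle with center (-6, -8) and radius 10


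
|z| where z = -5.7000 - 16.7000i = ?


|z| = sqrt((-5.7)^2 + (-16.7)^2) = sqrt(32.49 + 278.89) = sqrt(311.38) = 17.6460

|z| = 17.6460


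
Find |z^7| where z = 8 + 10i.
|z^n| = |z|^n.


|z| = sqrt(64+100) = sqrt(164) = 12.8062
|z^7| = |z|^7 = (sqrt(164))^7 = 164^3 * sqrt(164) = 4410944*sqrt(164)

|z^7| = 4410944*sqrt(164) ≈ 56487644.8727


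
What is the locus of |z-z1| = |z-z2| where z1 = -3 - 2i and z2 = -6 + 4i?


Equal distances means the locus is the perpendicular bisector of z1 and z2.
Midpoint = ((-3+(-6))/2, (-2+4)/2) = (-4.5000, 1.0000)

Perpendicular bisector through (-4.5000, 1.0000)


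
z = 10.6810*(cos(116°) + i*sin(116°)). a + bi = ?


a = 10.6810*cos(116°) = 10.6810*(-0.43837) = -4.6822
b = 10.6810*sin(116°) = 10.6810*0.89879 = 9.6000

-4.6822 + 9.6000i


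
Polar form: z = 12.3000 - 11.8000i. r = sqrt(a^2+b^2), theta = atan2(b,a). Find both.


r = sqrt(151.29+139.24) = sqrt(290.53) = 17.0449
theta = atan2(-11.8, 12.3) = -43.8115 degrees

r = 17.0449, theta = -43.8115 degrees


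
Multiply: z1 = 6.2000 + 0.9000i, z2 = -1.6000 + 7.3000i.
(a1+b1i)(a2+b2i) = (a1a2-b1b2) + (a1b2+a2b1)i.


Real = 6.2*(-1.6) - 0.9*7.3 = -9.92 - 6.57 = -16.49
Imag = 6.2*7.3 - (1.6)*0.9 = 45.26 - (1.44) = 43.82

-16.4900 + 43.8200i


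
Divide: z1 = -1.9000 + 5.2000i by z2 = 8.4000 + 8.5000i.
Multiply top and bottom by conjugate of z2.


Conjugate of z2 = 8.4000 - 8.5000i
Numerator: (-1.9000 + 5.2000i)(8.4000 - 8.5000i) = 28.2400 + 59.8300i
Denominator: 8.4^2 + 8.5^2 = 142.81
Result = (28.2400 + 59.8300i)/142.81

0.1977 + 0.4189i


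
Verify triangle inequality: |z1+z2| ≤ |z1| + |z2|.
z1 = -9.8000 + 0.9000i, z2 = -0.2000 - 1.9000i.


|z1| = sqrt((-9.8)^2 + 0.9^2) = sqrt(96.85) = 9.8412
|z2| = sqrt((-0.2)^2 + (-1.9)^2) = sqrt(3.65) = 1.9105
z1+z2 = -10.0000 - 1.0000i
|z1+z2| = sqrt(101) = 10.0499
|z1|+|z2| = 9.8412 + 1.9105 = 11.7517

|z1+z2| = 10.0499 ≤ |z1|+|z2| = 11.7517 (verified)


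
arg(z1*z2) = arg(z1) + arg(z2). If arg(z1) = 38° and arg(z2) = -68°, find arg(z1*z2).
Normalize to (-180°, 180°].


arg(z1*z2) = 38° - 68° = -30°
Normalized to (-180°, 180°]: -30°

-30°


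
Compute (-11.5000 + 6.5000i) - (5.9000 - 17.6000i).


Real: -11.5 - 5.9 = -17.4
Imag: 6.5 + 17.6 = 24.1

-17.4000 + 24.1000i


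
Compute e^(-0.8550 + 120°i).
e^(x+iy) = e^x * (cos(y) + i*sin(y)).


e^-0.8550 = 0.42528
cos(120°) = -0.5
sin(120°) = 0.866
Real = 0.42528*(-0.5) = -0.2126
Imag = 0.42528*0.866 = 0.3683

-0.2126 + 0.3683i


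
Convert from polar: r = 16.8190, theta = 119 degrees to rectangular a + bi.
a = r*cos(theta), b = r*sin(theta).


a = 16.8190*cos(119°) = 16.8190*(-0.48481) = -8.1540
b = 16.8190*sin(119°) = 16.8190*0.87462 = 14.7102

-8.1540 + 14.7102i


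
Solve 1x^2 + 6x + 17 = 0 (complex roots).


disc = 6^2 - 4*1*17 = 36 - 68 = -32
sqrt(|disc|) = sqrt(32) = 5.6569
Real part = -6/(2*1) = -3.0000
Imag part = 5.6569/(2*1) = 2.8284

-3.0000 ± 2.8284i


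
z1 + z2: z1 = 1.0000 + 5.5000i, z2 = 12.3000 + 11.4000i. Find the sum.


Real: 1 + 12.3 = 13.3
Imag: 5.5 + 11.4 = 16.9

13.3000 + 16.9000i


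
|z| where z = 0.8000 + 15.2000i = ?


|z| = sqrt(0.8^2 + 15.2^2) = sqrt(0.64 + 231.04) = sqrt(231.68) = 15.2210

|z| = 15.2210


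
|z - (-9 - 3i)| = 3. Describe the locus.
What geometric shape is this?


|z - z0| = r is a circle with center z0 and radius r.
Center = (-9, -3), radius = 3

Circle with center (-9, -3) and radius 3


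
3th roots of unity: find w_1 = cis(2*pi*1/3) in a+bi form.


Angle = 360*1/3 = 120°
a = cos(120°) = -0.5000
b = sin(120°) = 0.8660

-0.5000 + 0.8660i


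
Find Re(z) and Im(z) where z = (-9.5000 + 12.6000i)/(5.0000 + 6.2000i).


Multiply by conjugate: (-9.5000 + 12.6000i)(5.0000 - 6.2000i) / (5^2 + 6.2^2)
Numerator real = -9.5*5 + 12.6*6.2 = 30.62
Numerator imag = 12.6*5 - (-9.5)*6.2 = 121.9
Denominator = 63.44
Re(z) = 30.62/63.44 = 0.4827
Im(z) = 121.9/63.44 = 1.9215

Re(z) = 0.4827, Im(z) = 1.9215


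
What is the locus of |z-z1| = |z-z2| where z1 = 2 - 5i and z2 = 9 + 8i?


Equal distances means the locus is the perpendicular bisector of z1 and z2.
Midpoint = ((2+9)/2, (-5+8)/2) = (5.5000, 1.5000)

Perpendicular bisector through (5.5000, 1.5000)


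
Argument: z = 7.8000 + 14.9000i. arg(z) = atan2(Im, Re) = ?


Re = 7.8, Im = 14.9
arg = atan2(14.9, 7.8) = 62.3684 degrees

arg(z) = 62.3684 degrees


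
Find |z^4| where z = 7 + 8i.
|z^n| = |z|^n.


|z| = sqrt(49+64) = sqrt(113) = 10.6301
|z^4| = |z|^4 = (sqrt(113))^4 = 113^2 = 12769

|z^4| = 12769


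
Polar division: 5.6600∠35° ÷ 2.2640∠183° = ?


r = 5.6600 / 2.2640 = 2.5000
theta = 35° - 183° = -148° = 212° (mod 360)

2.5000 cis(212°)


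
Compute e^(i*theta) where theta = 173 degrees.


cos(173°) = -0.9925
sin(173°) = 0.1219

e^(i*173°) = -0.9925 + 0.1219i


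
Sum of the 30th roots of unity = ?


The sum of all 30th roots of unity is 0.
Geometric series: (1 - w^30)/(1 - w) = (1-1)/(1-w) = 0 since w^30 = 1, w ≠ 1.
Alternatively: coefficient of z^29 in z^30 - 1 is 0.

0


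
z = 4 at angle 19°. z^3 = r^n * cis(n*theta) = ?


r^3 = 4^3 = 64
n*theta = 3*19° = 57° = 57° (mod 360)
a = 64*cos(57°) = 34.8569
b = 64*sin(57°) = 53.6749

64 cis(57°) = 34.8569 + 53.6749i


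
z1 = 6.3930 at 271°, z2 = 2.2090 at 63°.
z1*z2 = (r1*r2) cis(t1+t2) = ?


r = 6.3930 * 2.2090 = 14.1221
theta = 271° + 63° = 334° = 334° (mod 360)

14.1221 cis(334°)


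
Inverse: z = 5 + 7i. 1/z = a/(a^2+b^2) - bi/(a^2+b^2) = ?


|z|^2 = 25+49 = 74
1/z = (5 - 7i)/74

1/z = 0.0676 - 0.0946i


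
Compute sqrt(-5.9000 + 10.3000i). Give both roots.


|z| = sqrt(34.81+106.09) = 11.8701
sqrt((|z|+a)/2) = sqrt((11.8701+(-5.9))/2) = sqrt(2.9851) = 1.7277
sqrt((|z|-a)/2) = sqrt((11.8701-(-5.9))/2) = sqrt(8.8851) = 2.9808

±(1.7277 + 2.9808i) i.e. 1.7277 + 2.9808i and -1.7277 - 2.9808i


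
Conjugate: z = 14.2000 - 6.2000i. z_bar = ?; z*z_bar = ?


z_bar = 14.2000 + 6.2000i
z*z_bar = 14.2^2 + (-6.2)^2 = 201.64 + 38.44 = 240.08

z_bar = 14.2000 + 6.2000i, z*z_bar = 240.08


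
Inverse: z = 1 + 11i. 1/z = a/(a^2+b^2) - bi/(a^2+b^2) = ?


|z|^2 = 1+121 = 122
1/z = (1 - 11i)/122

1/z = 0.0082 - 0.0902i


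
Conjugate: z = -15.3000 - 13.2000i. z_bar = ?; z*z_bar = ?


z_bar = -15.3000 + 13.2000i
z*z_bar = (-15.3)^2 + (-13.2)^2 = 234.09 + 174.24 = 408.33

z_bar = -15.3000 + 13.2000i, z*z_bar = 408.33


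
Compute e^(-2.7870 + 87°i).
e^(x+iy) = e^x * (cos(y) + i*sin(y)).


e^-2.7870 = 0.0616
cos(87°) = 0.0523
sin(87°) = 0.9986
Real = 0.0616*0.0523 = 0.0032
Imag = 0.0616*0.9986 = 0.0615

0.0032 + 0.0615i


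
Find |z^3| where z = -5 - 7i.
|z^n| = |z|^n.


|z| = sqrt(25+49) = sqrt(74) = 8.6023
|z^3| = |z|^3 = (sqrt(74))^3 = 74*sqrt(74)

|z^3| = 74*sqrt(74) ≈ 636.5721


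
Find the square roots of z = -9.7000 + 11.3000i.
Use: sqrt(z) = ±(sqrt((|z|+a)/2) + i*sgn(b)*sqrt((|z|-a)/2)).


|z| = sqrt(94.09+127.69) = 14.8923
sqrt((|z|+a)/2) = sqrt((14.8923+(-9.7))/2) = sqrt(2.5961) = 1.6113
sqrt((|z|-a)/2) = sqrt((14.8923-(-9.7))/2) = sqrt(12.2961) = 3.5066

±(1.6113 + 3.5066i) i.e. 1.6113 + 3.5066i and -1.6113 - 3.5066i


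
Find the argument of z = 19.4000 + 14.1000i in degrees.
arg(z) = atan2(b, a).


Re = 19.4, Im = 14.1
arg = atan2(14.1, 19.4) = 36.0098 degrees

arg(z) = 36.0098 degrees


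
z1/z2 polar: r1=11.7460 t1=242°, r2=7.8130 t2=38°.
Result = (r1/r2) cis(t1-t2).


r = 11.7460 / 7.8130 = 1.5034
theta = 242° - 38° = 204° = 204° (mod 360)

1.5034 cis(204°)


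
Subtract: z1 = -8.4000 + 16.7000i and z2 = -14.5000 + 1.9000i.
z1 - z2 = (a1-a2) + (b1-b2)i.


Real: -8.4 + 14.5 = 6.1
Imag: 16.7 - 1.9 = 14.8

6.1000 + 14.8000i


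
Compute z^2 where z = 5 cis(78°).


r^2 = 5^2 = 25
n*theta = 2*78° = 156° = 156° (mod 360)
a = 25*cos(156°) = -22.8386
b = 25*sin(156°) = 10.1684

25 cis(156°) = -22.8386 + 10.1684i


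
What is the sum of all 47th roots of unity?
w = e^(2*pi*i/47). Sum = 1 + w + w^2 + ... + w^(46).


The sum of all 47th roots of unity is 0.
Geometric series: (1 - w^47)/(1 - w) = (1-1)/(1-w) = 0 since w^47 = 1, w ≠ 1.
Alternatively: coefficient of z^46 in z^47 - 1 is 0.

0


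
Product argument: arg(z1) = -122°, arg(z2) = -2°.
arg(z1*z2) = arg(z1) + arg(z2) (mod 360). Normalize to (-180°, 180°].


arg(z1*z2) = -122° - 2° = -124°
Normalized to (-180°, 180°]: -124°

-124°


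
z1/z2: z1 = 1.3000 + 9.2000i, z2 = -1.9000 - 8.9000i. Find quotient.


Conjugate of z2 = -1.9000 + 8.9000i
Numerator: (1.3000 + 9.2000i)(-1.9000 + 8.9000i) = -84.3500 - 5.9100i
Denominator: (-1.9)^2 + (-8.9)^2 = 82.82
Result = (-84.3500 - 5.9100i)/82.82

-1.0185 - 0.0714i


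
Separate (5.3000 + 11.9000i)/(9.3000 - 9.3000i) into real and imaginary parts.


Multiply by conjugate: (5.3000 + 11.9000i)(9.3000 + 9.3000i) / (9.3^2 + (-9.3)^2)
Numerator real = 5.3*9.3 + 11.9*(-9.3) = -61.38
Numerator imag = 11.9*9.3 - 5.3*(-9.3) = 159.96
Denominator = 172.98
Re(z) = -61.38/172.98 = -0.3548
Im(z) = 159.96/172.98 = 0.9247

Re(z) = -0.3548, Im(z) = 0.9247


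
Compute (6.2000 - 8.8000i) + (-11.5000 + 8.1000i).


Real: 6.2 - 11.5 = -5.3
Imag: -8.8 + 8.1 = -0.7

-5.3000 - 0.7000i


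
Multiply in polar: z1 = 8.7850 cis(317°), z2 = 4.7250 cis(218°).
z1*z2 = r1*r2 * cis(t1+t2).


r = 8.7850 * 4.7250 = 41.5091
theta = 317° + 218° = 535° = 175° (mod 360)

41.5091 cis(175°)


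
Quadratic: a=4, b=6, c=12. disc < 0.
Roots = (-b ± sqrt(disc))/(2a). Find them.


disc = 6^2 - 4*4*12 = 36 - 192 = -156
sqrt(|disc|) = sqrt(156) = 12.4900
Real part = -6/(2*4) = -0.7500
Imag part = 12.4900/(2*4) = 1.5612

-0.7500 ± 1.5612i


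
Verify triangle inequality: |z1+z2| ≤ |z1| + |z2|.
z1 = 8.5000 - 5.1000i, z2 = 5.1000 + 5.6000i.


|z1| = sqrt(8.5^2 + (-5.1)^2) = sqrt(98.26) = 9.9126
|z2| = sqrt(5.1^2 + 5.6^2) = sqrt(57.37) = 7.5743
z1+z2 = 13.6000 + 0.5000i
|z1+z2| = sqrt(185.21) = 13.6092
|z1|+|z2| = 9.9126 + 7.5743 = 17.4869

|z1+z2| = 13.6092 ≤ |z1|+|z2| = 17.4869 (verified)


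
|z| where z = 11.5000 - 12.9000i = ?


|z| = sqrt(11.5^2 + (-12.9)^2) = sqrt(132.25 + 166.41) = sqrt(298.66) = 17.2818

|z| = 17.2818


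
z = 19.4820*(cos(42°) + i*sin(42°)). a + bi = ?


a = 19.4820*cos(42°) = 19.4820*0.74314 = 14.4779
b = 19.4820*sin(42°) = 19.4820*0.66913 = 13.0360

14.4779 + 13.0360i


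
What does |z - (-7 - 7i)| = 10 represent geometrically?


|z - z0| = r is a circle with center z0 and radius r.
Center = (-7, -7), radius = 10

Circle with center (-7, -7) and radius 10


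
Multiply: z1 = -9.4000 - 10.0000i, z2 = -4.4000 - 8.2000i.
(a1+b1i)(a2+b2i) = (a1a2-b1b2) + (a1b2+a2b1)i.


Real = -9.4*(-4.4) - (-10)*(-8.2) = 41.36 - 82 = -40.64
Imag = -9.4*(-8.2) - (4.4)*(-10) = 77.08 + 44 = 121.08

-40.6400 + 121.0800i


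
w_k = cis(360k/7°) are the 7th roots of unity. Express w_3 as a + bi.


Angle = 360*3/7 = 154.2857°
a = cos(154.2857°) = -0.9010
b = sin(154.2857°) = 0.4339

-0.9010 + 0.4339i


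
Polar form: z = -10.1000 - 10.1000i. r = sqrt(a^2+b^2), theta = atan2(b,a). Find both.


r = sqrt(102.01+102.01) = sqrt(204.02) = 14.2836
theta = atan2(-10.1, -10.1) = -135.0000 degrees

r = 14.2836, theta = -135.0000 degrees


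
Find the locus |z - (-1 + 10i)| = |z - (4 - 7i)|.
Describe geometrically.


Equal distances means the locus is the perpendicular bisector of z1 and z2.
Midpoint = ((-1+4)/2, (10+(-7))/2) = (1.5000, 1.5000)

Perpendicular bisector through (1.5000, 1.5000)


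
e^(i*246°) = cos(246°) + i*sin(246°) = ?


cos(246°) = -0.4067
sin(246°) = -0.9135

e^(i*246°) = -0.4067 - 0.9135i


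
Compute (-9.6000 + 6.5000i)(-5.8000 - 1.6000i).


Real = -9.6*(-5.8) - 6.5*(-1.6) = 55.68 - (-10.4) = 66.08
Imag = -9.6*(-1.6) - (5.8)*6.5 = 15.36 - (37.7) = -22.34

66.0800 - 22.3400i


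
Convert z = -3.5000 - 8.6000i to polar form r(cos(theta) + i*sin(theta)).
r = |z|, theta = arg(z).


r = sqrt(12.25+73.96) = sqrt(86.21) = 9.2849
theta = atan2(-8.6, -3.5) = -112.1452 degrees

r = 9.2849, theta = -112.1452 degrees


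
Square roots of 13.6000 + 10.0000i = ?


|z| = sqrt(184.96+100) = 16.8808
sqrt((|z|+a)/2) = sqrt((16.8808+13.6)/2) = sqrt(15.2404) = 3.9039
sqrt((|z|-a)/2) = sqrt((16.8808-13.6)/2) = sqrt(1.6404) = 1.2808

±(3.9039 + 1.2808i) i.e. 3.9039 + 1.2808i and -3.9039 - 1.2808i


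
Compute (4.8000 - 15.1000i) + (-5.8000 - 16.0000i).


Real: 4.8 - 5.8 = -1
Imag: -15.1 - 16 = -31.1

-1.0000 - 31.1000i


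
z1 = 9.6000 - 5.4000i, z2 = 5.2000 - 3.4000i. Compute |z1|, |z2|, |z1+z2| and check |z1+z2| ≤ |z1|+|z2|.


|z1| = sqrt(9.6^2 + (-5.4)^2) = sqrt(121.32) = 11.0145
|z2| = sqrt(5.2^2 + (-3.4)^2) = sqrt(38.6) = 6.2129
z1+z2 = 14.8000 - 8.8000i
|z1+z2| = sqrt(296.48) = 17.2186
|z1|+|z2| = 11.0145 + 6.2129 = 17.2274

|z1+z2| = 17.2186 ≤ |z1|+|z2| = 17.2274 (verified)


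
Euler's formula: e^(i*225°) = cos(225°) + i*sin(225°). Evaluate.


cos(225°) = -0.7071
sin(225°) = -0.7071

e^(i*225°) = -0.7071 - 0.7071i


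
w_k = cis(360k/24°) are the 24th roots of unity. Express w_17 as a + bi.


Angle = 360*17/24 = 255°
a = cos(255°) = -0.2588
b = sin(255°) = -0.9659

-0.2588 - 0.9659i


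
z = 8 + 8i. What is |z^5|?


|z| = sqrt(64+64) = sqrt(128) = 11.3137
|z^5| = |z|^5 = (sqrt(128))^5 = 128^2 * sqrt(128) = 16384*sqrt(128)

|z^5| = 16384*sqrt(128) ≈ 185363.8000


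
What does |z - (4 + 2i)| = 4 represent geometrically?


|z - z0| = r is a circle with center z0 and radius r.
Center = (4, 2), radius = 4

Circle with center (4, 2) and radius 4


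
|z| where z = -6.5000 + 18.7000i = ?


|z| = sqrt((-6.5)^2 + 18.7^2) = sqrt(42.25 + 349.69) = sqrt(391.94) = 19.7975

|z| = 19.7975


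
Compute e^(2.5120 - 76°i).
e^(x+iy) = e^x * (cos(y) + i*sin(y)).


e^2.5120 = 12.32956
cos(-76°) = 0.24192
sin(-76°) = -0.970296
Real = 12.32956*0.24192 = 2.9828
Imag = 12.32956*(-0.970296) = -11.9633

2.9828 - 11.9633i


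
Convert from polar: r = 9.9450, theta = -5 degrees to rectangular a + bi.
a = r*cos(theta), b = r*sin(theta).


a = 9.9450*cos(-5°) = 9.9450*0.9962 = 9.9072
b = 9.9450*sin(-5°) = 9.9450*(-0.08716) = -0.8668

9.9072 - 0.8668i


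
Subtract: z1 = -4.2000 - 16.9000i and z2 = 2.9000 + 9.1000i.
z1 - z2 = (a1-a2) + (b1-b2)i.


Real: -4.2 - 2.9 = -7.1
Imag: -16.9 - 9.1 = -26

-7.1000 - 26.0000i


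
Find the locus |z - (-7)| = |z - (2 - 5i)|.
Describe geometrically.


Equal distances means the locus is the perpendicular bisector of z1 and z2.
Midpoint = ((-7+2)/2, (0+(-5))/2) = (-2.5000, -2.5000)

Perpendicular bisector through (-2.5000, -2.5000)


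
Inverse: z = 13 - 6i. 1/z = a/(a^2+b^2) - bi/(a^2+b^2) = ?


|z|^2 = 169+36 = 205
1/z = (13 + 6i)/205

1/z = 0.0634 + 0.0293i


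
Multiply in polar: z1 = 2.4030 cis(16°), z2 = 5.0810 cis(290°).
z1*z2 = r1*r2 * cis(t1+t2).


r = 2.4030 * 5.0810 = 12.2096
theta = 16° + 290° = 306° = 306° (mod 360)

12.2096 cis(306°)


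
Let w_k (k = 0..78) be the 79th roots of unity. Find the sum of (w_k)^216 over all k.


The roots are w_k = w^k with w = e^(2*pi*i/79), and (w^k)^216 = (w^216)^k.
So S = 1 + u + u^2 + ... + u^(78) with u = w^216.
216 = 2*79 + 58, so 216 is not a multiple of 79: u = (w^79)^2 * w^58 = w^58 ≠ 1 (w is a primitive 79th root), while u^79 = (w^79)^216 = 1.
Geometric series: S = (1 - u^79)/(1 - u) = (1 - 1)/(1 - u) = 0

S = 0


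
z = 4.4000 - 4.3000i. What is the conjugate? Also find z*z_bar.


z_bar = 4.4000 + 4.3000i
z*z_bar = 4.4^2 + (-4.3)^2 = 19.36 + 18.49 = 37.85

z_bar = 4.4000 + 4.3000i, z*z_bar = 37.85


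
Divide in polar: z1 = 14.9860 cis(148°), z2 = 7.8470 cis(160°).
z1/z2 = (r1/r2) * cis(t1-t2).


r = 14.9860 / 7.8470 = 1.9098
theta = 148° - 160° = -12° = 348° (mod 360)

1.9098 cis(348°)


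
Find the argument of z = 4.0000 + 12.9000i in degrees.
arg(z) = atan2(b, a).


Re = 4, Im = 12.9
arg = atan2(12.9, 4) = 72.7725 degrees

arg(z) = 72.7725 degrees


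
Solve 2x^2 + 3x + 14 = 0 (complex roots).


disc = 3^2 - 4*2*14 = 9 - 112 = -103
sqrt(|disc|) = sqrt(103) = 10.1489
Real part = -3/(2*2) = -0.7500
Imag part = 10.1489/(2*2) = 2.5372

-0.7500 ± 2.5372i


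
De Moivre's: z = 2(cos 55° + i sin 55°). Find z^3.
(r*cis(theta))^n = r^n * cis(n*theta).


r^3 = 2^3 = 8
n*theta = 3*55° = 165° = 165° (mod 360)
a = 8*cos(165°) = -7.7274
b = 8*sin(165°) = 2.0706

8 cis(165°) = -7.7274 + 2.0706i


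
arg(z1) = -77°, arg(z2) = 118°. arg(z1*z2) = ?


arg(z1*z2) = -77° + 118° = 41°
Normalized to (-180°, 180°]: 41°

41°


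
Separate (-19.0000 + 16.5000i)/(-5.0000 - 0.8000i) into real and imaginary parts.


Multiply by conjugate: (-19.0000 + 16.5000i)(-5.0000 + 0.8000i) / ((-5)^2 + (-0.8)^2)
Numerator real = -19*(-5) + 16.5*(-0.8) = 81.8
Numerator imag = 16.5*(-5) - (-19)*(-0.8) = -97.7
Denominator = 25.64
Re(z) = 81.8/25.64 = 3.1903
Im(z) = -97.7/25.64 = -3.8105

Re(z) = 3.1903, Im(z) = -3.8105


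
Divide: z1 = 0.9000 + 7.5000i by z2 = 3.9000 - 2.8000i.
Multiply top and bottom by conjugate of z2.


Conjugate of z2 = 3.9000 + 2.8000i
Numerator: (0.9000 + 7.5000i)(3.9000 + 2.8000i) = -17.4900 + 31.7700i
Denominator: 3.9^2 + (-2.8)^2 = 23.05
Result = (-17.4900 + 31.7700i)/23.05

-0.7588 + 1.3783i


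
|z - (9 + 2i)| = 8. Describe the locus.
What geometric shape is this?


|z - z0| = r is a circle with center z0 and radius r.
Center = (9, 2), radius = 8

Circle with center (9, 2) and radius 8


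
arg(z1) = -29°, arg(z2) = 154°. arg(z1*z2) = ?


arg(z1*z2) = -29° + 154° = 125°
Normalized to (-180°, 180°]: 125°

125°


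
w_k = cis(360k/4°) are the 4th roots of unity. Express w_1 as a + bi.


Angle = 360*1/4 = 90°
a = cos(90°) = 0
b = sin(90°) = 1.0000

0 + 1.0000i


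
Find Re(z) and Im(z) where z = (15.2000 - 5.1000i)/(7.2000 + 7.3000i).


Multiply by conjugate: (15.2000 - 5.1000i)(7.2000 - 7.3000i) / (7.2^2 + 7.3^2)
Numerator real = 15.2*7.2 - (5.1)*7.3 = 72.21
Numerator imag = -5.1*7.2 - 15.2*7.3 = -147.68
Denominator = 105.13
Re(z) = 72.21/105.13 = 0.6869
Im(z) = -147.68/105.13 = -1.4047

Re(z) = 0.6869, Im(z) = -1.4047


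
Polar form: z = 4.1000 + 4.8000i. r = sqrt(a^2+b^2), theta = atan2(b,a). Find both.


r = sqrt(16.81+23.04) = sqrt(39.85) = 6.3127
theta = atan2(4.8, 4.1) = 49.4972 degrees

r = 6.3127, theta = 49.4972 degrees


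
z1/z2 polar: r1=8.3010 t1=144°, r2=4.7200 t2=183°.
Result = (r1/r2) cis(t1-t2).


r = 8.3010 / 4.7200 = 1.7587
theta = 144° - 183° = -39° = 321° (mod 360)

1.7587 cis(321°)


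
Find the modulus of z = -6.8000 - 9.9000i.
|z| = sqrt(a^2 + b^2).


|z| = sqrt((-6.8)^2 + (-9.9)^2) = sqrt(46.24 + 98.01) = sqrt(144.25) = 12.0104

|z| = 12.0104


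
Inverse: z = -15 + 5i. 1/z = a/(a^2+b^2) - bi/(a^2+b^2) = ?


|z|^2 = 225+25 = 250
1/z = (-15 - 5i)/250

1/z = -0.0600 - 0.0200i


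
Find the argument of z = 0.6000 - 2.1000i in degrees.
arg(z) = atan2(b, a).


Re = 0.6, Im = -2.1
arg = atan2(-2.1, 0.6) = -74.0546 degrees

arg(z) = -74.0546 degrees


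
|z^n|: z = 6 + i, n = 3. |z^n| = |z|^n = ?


|z| = sqrt(36+1) = sqrt(37) = 6.0828
|z^3| = |z|^3 = (sqrt(37))^3 = 37*sqrt(37)

|z^3| = 37*sqrt(37) ≈ 225.0622


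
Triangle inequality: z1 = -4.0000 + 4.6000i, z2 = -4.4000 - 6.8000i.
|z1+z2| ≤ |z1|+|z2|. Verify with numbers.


|z1| = sqrt((-4)^2 + 4.6^2) = sqrt(37.16) = 6.0959
|z2| = sqrt((-4.4)^2 + (-6.8)^2) = sqrt(65.6) = 8.0994
z1+z2 = -8.4000 - 2.2000i
|z1+z2| = sqrt(75.4) = 8.6833
|z1|+|z2| = 6.0959 + 8.0994 = 14.1953

|z1+z2| = 8.6833 ≤ |z1|+|z2| = 14.1953 (verified)


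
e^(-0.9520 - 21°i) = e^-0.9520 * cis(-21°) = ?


e^-0.9520 = 0.38597
cos(-21°) = 0.9336
sin(-21°) = -0.3584
Real = 0.38597*0.9336 = 0.3603
Imag = 0.38597*(-0.3584) = -0.1383

0.3603 - 0.1383i


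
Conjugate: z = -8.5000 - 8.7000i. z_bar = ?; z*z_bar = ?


z_bar = -8.5000 + 8.7000i
z*z_bar = (-8.5)^2 + (-8.7)^2 = 72.25 + 75.69 = 147.94

z_bar = -8.5000 + 8.7000i, z*z_bar = 147.94


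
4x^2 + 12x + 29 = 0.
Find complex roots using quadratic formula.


disc = 12^2 - 4*4*29 = 144 - 464 = -320
sqrt(|disc|) = sqrt(320) = 17.8885
Real part = -12/(2*4) = -1.5000
Imag part = 17.8885/(2*4) = 2.2361

-1.5000 ± 2.2361i


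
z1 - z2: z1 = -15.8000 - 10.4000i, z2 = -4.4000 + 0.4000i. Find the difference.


Real: -15.8 + 4.4 = -11.4
Imag: -10.4 - 0.4 = -10.8

-11.4000 - 10.8000i


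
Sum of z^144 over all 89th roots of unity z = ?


The roots are w_k = w^k with w = e^(2*pi*i/89), and (w^k)^144 = (w^144)^k.
So S = 1 + u + u^2 + ... + u^(88) with u = w^144.
144 = 1*89 + 55, so 144 is not a multiple of 89: u = (w^89)^1 * w^55 = w^55 ≠ 1 (w is a primitive 89th root), while u^89 = (w^89)^144 = 1.
Geometric series: S = (1 - u^89)/(1 - u) = (1 - 1)/(1 - u) = 0

S = 0


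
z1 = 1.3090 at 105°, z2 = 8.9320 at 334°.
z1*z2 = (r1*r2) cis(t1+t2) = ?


r = 1.3090 * 8.9320 = 11.6920
theta = 105° + 334° = 439° = 79° (mod 360)

11.6920 cis(79°)


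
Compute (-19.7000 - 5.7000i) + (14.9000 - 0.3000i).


Real: -19.7 + 14.9 = -4.8
Imag: -5.7 - 0.3 = -6

-4.8000 - 6.0000i


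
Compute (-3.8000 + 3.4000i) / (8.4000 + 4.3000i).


Conjugate of z2 = 8.4000 - 4.3000i
Numerator: (-3.8000 + 3.4000i)(8.4000 - 4.3000i) = -17.3000 + 44.9000i
Denominator: 8.4^2 + 4.3^2 = 89.05
Result = (-17.3000 + 44.9000i)/89.05

-0.1943 + 0.5042i


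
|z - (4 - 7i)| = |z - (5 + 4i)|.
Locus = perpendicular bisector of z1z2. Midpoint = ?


Equal distances means the locus is the perpendicular bisector of z1 and z2.
Midpoint = ((4+5)/2, (-7+4)/2) = (4.5000, -1.5000)

Perpendicular bisector through (4.5000, -1.5000)


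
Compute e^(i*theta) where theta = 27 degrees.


cos(27°) = 0.8910
sin(27°) = 0.4540

e^(i*27°) = 0.8910 + 0.4540i


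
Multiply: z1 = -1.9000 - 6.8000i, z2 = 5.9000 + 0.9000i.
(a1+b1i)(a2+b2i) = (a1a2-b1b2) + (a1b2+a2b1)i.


Real = -1.9*5.9 - (-6.8)*0.9 = -11.21 - (-6.12) = -5.09
Imag = -1.9*0.9 + 5.9*(-6.8) = -1.71 - (40.12) = -41.83

-5.0900 - 41.8300i


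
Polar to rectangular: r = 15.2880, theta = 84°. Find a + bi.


a = 15.2880*cos(84°) = 15.2880*0.104528 = 1.5980
b = 15.2880*sin(84°) = 15.2880*0.994522 = 15.2043

1.5980 + 15.2043i


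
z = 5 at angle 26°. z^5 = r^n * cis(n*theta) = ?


r^5 = 5^5 = 3125
n*theta = 5*26° = 130° = 130° (mod 360)
a = 3125*cos(130°) = -2008.7113
b = 3125*sin(130°) = 2393.8889

3125 cis(130°) = -2008.7113 + 2393.8889i


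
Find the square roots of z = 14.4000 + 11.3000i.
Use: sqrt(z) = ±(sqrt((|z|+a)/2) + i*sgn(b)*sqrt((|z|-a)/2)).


|z| = sqrt(207.36+127.69) = 18.3044
sqrt((|z|+a)/2) = sqrt((18.3044+14.4)/2) = sqrt(16.3522) = 4.0438
sqrt((|z|-a)/2) = sqrt((18.3044-14.4)/2) = sqrt(1.9522) = 1.3972

±(4.0438 + 1.3972i) i.e. 4.0438 + 1.3972i and -4.0438 - 1.3972i


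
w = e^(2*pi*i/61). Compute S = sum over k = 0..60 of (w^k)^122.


The roots are w_k = w^k with w = e^(2*pi*i/61), and (w^k)^122 = (w^122)^k.
So S = 1 + u + u^2 + ... + u^(60) with u = w^122.
122 = 2*61 + 0, so 122 is a multiple of 61 and u = (w^61)^2 = 1.
Every one of the 61 terms equals 1: S = 61

S = 61


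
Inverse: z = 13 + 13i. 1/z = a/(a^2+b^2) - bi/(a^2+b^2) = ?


|z|^2 = 169+169 = 338
1/z = (13 - 13i)/338

1/z = 0.0385 - 0.0385i


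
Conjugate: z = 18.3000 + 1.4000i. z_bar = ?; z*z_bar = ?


z_bar = 18.3000 - 1.4000i
z*z_bar = 18.3^2 + 1.4^2 = 334.89 + 1.96 = 336.85

z_bar = 18.3000 - 1.4000i, z*z_bar = 336.85


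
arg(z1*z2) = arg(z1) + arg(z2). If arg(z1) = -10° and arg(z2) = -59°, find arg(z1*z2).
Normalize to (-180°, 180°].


arg(z1*z2) = -10° - 59° = -69°
Normalized to (-180°, 180°]: -69°

-69°


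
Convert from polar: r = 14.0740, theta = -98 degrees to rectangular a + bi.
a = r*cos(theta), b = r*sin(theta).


a = 14.0740*cos(-98°) = 14.0740*(-0.13917) = -1.9587
b = 14.0740*sin(-98°) = 14.0740*(-0.990268) = -13.9370

-1.9587 - 13.9370i


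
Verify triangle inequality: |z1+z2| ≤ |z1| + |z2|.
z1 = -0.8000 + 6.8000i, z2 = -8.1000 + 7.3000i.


|z1| = sqrt((-0.8)^2 + 6.8^2) = sqrt(46.88) = 6.8469
|z2| = sqrt((-8.1)^2 + 7.3^2) = sqrt(118.9) = 10.9041
z1+z2 = -8.9000 + 14.1000i
|z1+z2| = sqrt(278.02) = 16.6739
|z1|+|z2| = 6.8469 + 10.9041 = 17.7510

|z1+z2| = 16.6739 ≤ |z1|+|z2| = 17.7510 (verified)


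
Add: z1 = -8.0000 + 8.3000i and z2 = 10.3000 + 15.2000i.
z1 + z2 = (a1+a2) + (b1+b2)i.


Real: -8 + 10.3 = 2.3
Imag: 8.3 + 15.2 = 23.5

2.3000 + 23.5000i


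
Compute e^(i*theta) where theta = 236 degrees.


cos(236°) = -0.5592
sin(236°) = -0.8290

e^(i*236°) = -0.5592 - 0.8290i


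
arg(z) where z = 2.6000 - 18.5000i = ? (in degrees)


Re = 2.6, Im = -18.5
arg = atan2(-18.5, 2.6) = -82.0000 degrees

arg(z) = -82.0000 degrees


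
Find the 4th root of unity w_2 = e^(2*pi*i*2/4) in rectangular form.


Angle = 360*2/4 = 180°
a = cos(180°) = -1.0000
b = sin(180°) = 0

-1.0000 + 0i


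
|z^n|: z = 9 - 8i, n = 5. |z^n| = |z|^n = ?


|z| = sqrt(81+64) = sqrt(145) = 12.0416
|z^5| = |z|^5 = (sqrt(145))^5 = 145^2 * sqrt(145) = 21025*sqrt(145)

|z^5| = 21025*sqrt(145) ≈ 253174.5260


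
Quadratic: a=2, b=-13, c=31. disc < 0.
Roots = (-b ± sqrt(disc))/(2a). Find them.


disc = (-13)^2 - 4*2*31 = 169 - 248 = -79
sqrt(|disc|) = sqrt(79) = 8.8882
Real part = 13/(2*2) = 3.2500
Imag part = 8.8882/(2*2) = 2.2220

3.2500 ± 2.2220i


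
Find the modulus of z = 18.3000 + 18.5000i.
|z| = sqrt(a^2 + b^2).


|z| = sqrt(18.3^2 + 18.5^2) = sqrt(334.89 + 342.25) = sqrt(677.14) = 26.0219

|z| = 26.0219


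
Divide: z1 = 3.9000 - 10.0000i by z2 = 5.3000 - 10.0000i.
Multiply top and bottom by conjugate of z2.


Conjugate of z2 = 5.3000 + 10.0000i
Numerator: (3.9000 - 10.0000i)(5.3000 + 10.0000i) = 120.6700 - 14.0000i
Denominator: 5.3^2 + (-10)^2 = 128.09
Result = (120.6700 - 14.0000i)/128.09

0.9421 - 0.1093i
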